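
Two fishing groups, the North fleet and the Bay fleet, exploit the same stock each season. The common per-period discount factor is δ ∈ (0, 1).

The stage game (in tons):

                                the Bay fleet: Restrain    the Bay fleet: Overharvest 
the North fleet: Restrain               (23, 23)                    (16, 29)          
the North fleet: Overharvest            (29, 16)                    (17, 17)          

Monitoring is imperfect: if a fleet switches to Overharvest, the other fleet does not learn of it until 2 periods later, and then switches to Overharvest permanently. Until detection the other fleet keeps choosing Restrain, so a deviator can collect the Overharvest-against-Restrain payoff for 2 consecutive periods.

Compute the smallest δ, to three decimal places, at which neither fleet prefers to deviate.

0.707

The best deviation is to choose Overharvest for all 2 undetected periods, earning 29 each, then 17 forever once detected.
Deviation value: 29(1−δ^2)/(1−δ) + 17δ^2/(1−δ); cooperation value: 23/(1−δ).
IC: 23 ≥ 29(1−δ^2) + 17δ^2 = 29 − 12δ^2.
So δ^2 ≥ 6/12 = 1/2, giving δ ≥ (1/2)^(1/2) ≈ 0.707.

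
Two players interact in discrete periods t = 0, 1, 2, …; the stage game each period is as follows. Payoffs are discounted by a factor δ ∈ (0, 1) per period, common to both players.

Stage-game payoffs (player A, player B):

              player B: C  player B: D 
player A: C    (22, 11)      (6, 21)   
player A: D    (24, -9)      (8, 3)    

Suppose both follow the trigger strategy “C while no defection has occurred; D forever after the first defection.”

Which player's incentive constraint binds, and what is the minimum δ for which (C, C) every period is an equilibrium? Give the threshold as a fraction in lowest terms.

player B; δ ≥ 5/9

player A: cooperation gives 22 each period; deviation gives 24 once then 8 forever.
  22/(1−δ) ≥ 24 + 8δ/(1−δ) ⇒ δ ≥ 2/16 = 1/8.
player B: cooperation gives 11 each period; deviation gives 21 once then 3 forever.
  δ ≥ 10/18 = 5/9.
Both must hold, so the binding constraint is player B's: δ ≥ 5/9.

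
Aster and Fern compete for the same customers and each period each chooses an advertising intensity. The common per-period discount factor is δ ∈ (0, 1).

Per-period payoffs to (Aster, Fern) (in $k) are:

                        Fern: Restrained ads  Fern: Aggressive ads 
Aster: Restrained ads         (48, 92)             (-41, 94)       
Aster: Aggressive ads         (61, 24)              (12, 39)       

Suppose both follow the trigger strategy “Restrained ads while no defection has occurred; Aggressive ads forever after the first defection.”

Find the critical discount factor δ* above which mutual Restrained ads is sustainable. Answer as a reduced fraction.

Aster: cooperation gives 48 each period; deviation gives 61 once then 12 forever.
  48/(1−δ) ≥ 61 + 12δ/(1−δ) ⇒ δ ≥ 13/49.
Fern: cooperation gives 92 each period; deviation gives 94 once then 39 forever.
  δ ≥ 2/55.
Both must hold, so the binding constraint is Aster's: δ ≥ 13/49.

13/49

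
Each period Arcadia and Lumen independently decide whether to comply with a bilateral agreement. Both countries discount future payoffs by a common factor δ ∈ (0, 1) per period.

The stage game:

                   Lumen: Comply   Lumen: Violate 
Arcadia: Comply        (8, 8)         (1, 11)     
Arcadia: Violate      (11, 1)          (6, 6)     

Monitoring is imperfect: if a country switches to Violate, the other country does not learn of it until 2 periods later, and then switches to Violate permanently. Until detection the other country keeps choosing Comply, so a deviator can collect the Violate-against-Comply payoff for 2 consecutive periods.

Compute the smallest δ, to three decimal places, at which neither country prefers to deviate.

A deviator earns 11 for 2 periods, then 6 forever; cooperating earns 8 forever. Multiplying the IC by (1−δ):
8 ≥ 11(1−δ^2) + 6δ^2, so 5·δ^2 ≥ 3 and δ^2 ≥ 3/5.
δ ≥ (3/5)^(1/2) ≈ 0.775.

0.775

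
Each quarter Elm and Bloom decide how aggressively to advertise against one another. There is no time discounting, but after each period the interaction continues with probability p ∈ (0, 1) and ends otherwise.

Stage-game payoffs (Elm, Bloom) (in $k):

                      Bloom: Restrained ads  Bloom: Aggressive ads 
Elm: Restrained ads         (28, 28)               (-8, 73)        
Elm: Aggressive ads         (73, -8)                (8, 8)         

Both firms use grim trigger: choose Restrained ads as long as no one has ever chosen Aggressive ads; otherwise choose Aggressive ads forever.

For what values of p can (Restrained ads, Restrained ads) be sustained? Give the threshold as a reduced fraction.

9/13

With no time discounting, the continuation probability p plays the role of the discount factor.
Grim-trigger IC: 28/(1−p) ≥ 73 + 8p/(1−p) ⇒ p ≥ (73−28)/(73−8) = 9/13.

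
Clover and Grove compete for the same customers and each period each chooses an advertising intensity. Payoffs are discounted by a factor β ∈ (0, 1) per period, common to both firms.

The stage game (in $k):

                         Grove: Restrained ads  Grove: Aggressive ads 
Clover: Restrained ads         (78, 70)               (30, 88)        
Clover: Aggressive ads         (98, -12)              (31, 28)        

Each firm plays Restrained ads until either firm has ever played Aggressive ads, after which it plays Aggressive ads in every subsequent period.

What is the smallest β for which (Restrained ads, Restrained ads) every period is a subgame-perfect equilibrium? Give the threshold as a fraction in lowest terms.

For Clover: deviation gain 98−78 = 20, per-period punishment loss 78−31 = 47. IC gives β ≥ 20/67.
For Grove: gain 18, loss 42 per period, so β ≥ 18/60 = 3/10.
The tighter constraint is Grove's, so cooperation needs β ≥ 3/10.

3/10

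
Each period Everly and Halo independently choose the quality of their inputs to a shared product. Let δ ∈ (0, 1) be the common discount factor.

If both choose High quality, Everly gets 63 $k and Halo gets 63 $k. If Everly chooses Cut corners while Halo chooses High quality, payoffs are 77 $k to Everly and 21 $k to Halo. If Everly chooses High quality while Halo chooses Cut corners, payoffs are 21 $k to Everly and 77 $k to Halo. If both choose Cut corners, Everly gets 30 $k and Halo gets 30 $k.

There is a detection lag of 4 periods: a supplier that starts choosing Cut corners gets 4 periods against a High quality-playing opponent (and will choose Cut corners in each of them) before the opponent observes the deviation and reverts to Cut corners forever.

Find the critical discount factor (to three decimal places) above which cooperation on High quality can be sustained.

0.739

Deviating for the 4 undetected periods gains 77−63 = 14 per period over cooperation, then loses 63−30 = 33 per period forever once punishment starts.
Gain: 14(1 + δ + … + δ^3); loss: 33·δ^4/(1−δ).
No profitable deviation ⇔ 14(1−δ^4) ≤ 33·δ^4, i.e. δ^4 ≥ 14/(14+33) = 14/47.
Hence δ ≥ (14/47)^(1/4) ≈ 0.739.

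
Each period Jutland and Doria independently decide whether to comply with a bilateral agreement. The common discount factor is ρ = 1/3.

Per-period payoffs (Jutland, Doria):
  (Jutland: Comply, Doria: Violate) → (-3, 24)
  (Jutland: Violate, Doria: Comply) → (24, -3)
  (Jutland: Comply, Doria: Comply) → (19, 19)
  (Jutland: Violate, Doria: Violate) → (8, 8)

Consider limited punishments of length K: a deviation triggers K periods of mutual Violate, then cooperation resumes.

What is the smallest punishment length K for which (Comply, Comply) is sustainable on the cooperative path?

3

IC: ρ(1−ρ^K)/(1−ρ) ≥ (24−19)/(19−8) = 5/11.
With ρ = 1/3: need 1 − ρ^K ≥ 5/11·(1−1/3)/(1/3), i.e. ρ^K ≤ 0.0909.
Since (1/3)^2 = 0.1111 and (1/3)^3 = 0.0370, the smallest such K is 3.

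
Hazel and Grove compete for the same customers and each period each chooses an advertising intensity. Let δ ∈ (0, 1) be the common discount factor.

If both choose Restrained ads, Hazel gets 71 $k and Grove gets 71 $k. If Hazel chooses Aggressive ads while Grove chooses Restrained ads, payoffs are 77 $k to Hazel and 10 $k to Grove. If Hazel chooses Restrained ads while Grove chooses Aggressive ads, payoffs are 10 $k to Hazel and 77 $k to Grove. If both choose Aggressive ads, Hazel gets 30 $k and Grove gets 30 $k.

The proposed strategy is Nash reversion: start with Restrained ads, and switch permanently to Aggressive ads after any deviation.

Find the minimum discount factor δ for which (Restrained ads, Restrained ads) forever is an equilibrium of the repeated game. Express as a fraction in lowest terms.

6/47

Cooperation forever yields 71 each period: 71/(1−δ).
Deviating yields 77 once, then 30 forever: 77 + 30δ/(1−δ).
No profitable deviation requires 71/(1−δ) ≥ 77 + 30δ/(1−δ).
Multiplying by (1−δ): 71 ≥ 77(1−δ) + 30δ = 77 − 47δ.
So 47δ ≥ 6, i.e. δ ≥ 6/47.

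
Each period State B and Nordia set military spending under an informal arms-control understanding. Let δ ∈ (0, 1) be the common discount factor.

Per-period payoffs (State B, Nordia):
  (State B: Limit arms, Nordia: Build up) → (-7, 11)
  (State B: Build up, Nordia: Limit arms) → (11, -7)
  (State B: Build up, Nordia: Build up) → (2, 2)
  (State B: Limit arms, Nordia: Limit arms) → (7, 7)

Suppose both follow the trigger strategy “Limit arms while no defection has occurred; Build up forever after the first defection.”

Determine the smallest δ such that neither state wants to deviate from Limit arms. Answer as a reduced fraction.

4/9

One-period gain from deviating is 11 − 7 = 4. The loss is 7 − 2 = 5 in every subsequent period, with present value 5·δ/(1−δ).
Deviation is unprofitable when 5·δ/(1−δ) ≥ 4, i.e. δ/(1−δ) ≥ 4/5.
Equivalently δ ≥ 4/(4+5) = 4/9.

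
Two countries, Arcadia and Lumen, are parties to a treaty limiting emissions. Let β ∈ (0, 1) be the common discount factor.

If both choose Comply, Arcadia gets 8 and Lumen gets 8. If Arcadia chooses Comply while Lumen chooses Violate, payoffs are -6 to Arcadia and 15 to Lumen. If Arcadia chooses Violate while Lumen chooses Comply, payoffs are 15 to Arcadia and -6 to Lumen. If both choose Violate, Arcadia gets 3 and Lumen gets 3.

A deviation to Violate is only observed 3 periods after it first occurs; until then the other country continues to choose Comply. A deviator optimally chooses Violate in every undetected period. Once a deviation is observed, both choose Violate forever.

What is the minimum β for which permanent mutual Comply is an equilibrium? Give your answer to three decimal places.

0.836

Deviating for the 3 undetected periods gains 15−8 = 7 per period over cooperation, then loses 8−3 = 5 per period forever once punishment starts.
Gain: 7(1 + β + … + β^2); loss: 5·β^3/(1−β).
No profitable deviation ⇔ 7(1−β^3) ≤ 5·β^3, i.e. β^3 ≥ 7/(7+5) = 7/12.
Hence β ≥ (7/12)^(1/3) ≈ 0.836.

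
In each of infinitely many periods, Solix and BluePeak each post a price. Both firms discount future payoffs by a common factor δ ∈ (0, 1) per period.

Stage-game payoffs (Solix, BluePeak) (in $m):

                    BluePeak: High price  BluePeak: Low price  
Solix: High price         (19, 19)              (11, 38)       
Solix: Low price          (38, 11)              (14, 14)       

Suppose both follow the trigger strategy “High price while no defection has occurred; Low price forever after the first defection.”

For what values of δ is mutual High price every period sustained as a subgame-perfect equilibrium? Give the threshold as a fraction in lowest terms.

Under grim trigger the critical discount factor is (T−C)/(T−P) with T = 38, C = 19, P = 14.
δ* = (38−19)/(38−14) = 19/24.

19/24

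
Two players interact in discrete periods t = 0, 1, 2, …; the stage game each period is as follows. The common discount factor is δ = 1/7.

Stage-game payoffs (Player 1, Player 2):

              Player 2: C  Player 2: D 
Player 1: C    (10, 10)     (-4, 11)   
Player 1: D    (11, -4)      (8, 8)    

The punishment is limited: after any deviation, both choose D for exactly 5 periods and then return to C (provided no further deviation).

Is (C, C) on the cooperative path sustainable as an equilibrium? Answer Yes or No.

No

Comparing payoff streams over the 6 periods until play realigns: cooperate → 10(1+δ+…+δ^5); deviate → 11 + 8(δ+…+δ^5).
Cooperation is sustained iff (10−8)(δ+…+δ^5) ≥ 11−10.
δ+…+δ^5 = 1/7·(1−(1/7)^5)/(1−1/7) = 0.1667, and (11−10)/(10−8) = 0.5000.
0.1667 < 0.5000, so cooperation is not sustainable.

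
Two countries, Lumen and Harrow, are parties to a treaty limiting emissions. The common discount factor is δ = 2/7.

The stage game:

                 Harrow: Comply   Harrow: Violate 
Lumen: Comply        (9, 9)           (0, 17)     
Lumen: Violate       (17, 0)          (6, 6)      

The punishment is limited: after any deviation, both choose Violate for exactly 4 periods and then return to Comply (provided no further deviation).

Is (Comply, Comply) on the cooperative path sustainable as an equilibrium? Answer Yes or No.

No

Comparing payoff streams over the 5 periods until play realigns: cooperate → 9(1+δ+…+δ^4); deviate → 17 + 6(δ+…+δ^4).
Cooperation is sustained iff (9−6)(δ+…+δ^4) ≥ 17−9.
δ+…+δ^4 = 2/7·(1−(2/7)^4)/(1−2/7) = 0.3973, and (17−9)/(9−6) = 2.6667.
0.3973 < 2.6667, so cooperation is not sustainable.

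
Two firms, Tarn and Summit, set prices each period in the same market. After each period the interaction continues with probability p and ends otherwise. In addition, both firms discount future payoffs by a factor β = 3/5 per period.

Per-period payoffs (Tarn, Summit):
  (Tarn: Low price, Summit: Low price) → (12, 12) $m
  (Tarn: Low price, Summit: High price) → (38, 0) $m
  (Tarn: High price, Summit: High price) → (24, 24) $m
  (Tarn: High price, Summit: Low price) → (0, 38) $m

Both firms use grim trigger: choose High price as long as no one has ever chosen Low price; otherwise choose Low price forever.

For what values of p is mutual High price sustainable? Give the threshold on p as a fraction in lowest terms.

With continuation probability p and discount β, the effective per-period discount factor is βp.
Grim-trigger IC: βp ≥ (38−24)/(38−12) = 7/13.
So p ≥ (7/13)/(3/5) = 35/39.

35/39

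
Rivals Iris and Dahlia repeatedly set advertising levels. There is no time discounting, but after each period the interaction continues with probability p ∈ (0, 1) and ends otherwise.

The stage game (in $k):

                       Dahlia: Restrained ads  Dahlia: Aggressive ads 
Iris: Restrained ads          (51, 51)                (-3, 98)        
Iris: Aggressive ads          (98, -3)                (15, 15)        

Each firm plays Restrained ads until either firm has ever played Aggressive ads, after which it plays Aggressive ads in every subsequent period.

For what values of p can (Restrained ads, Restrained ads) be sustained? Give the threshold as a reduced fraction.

47/83

With no time discounting, the continuation probability p plays the role of the discount factor.
Grim-trigger IC: 51/(1−p) ≥ 98 + 15p/(1−p) ⇒ p ≥ (98−51)/(98−15) = 47/83.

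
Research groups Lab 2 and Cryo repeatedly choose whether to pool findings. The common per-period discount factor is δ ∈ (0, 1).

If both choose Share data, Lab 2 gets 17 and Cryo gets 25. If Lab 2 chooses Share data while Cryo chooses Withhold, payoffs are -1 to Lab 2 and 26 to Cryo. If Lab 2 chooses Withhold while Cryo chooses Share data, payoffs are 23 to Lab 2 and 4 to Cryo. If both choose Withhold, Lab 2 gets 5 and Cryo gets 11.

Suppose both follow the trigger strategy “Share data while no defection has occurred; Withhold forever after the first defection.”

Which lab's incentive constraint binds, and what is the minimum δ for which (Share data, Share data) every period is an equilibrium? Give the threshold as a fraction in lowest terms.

For Lab 2: deviation gain 23−17 = 6, per-period punishment loss 17−5 = 12. IC gives δ ≥ 6/18 = 1/3.
For Cryo: gain 1, loss 14 per period, so δ ≥ 1/15.
The tighter constraint is Lab 2's, so cooperation needs δ ≥ 1/3.

Lab 2; δ ≥ 1/3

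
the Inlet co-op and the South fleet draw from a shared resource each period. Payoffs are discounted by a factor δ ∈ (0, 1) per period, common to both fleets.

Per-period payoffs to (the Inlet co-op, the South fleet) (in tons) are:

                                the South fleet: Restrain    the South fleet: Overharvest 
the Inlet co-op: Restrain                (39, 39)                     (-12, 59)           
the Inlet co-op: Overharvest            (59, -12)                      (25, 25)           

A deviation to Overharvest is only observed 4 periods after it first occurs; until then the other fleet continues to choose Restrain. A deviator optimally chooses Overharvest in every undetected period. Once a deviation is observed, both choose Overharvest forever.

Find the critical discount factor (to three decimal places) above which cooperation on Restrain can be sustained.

A deviator earns 59 for 4 periods, then 25 forever; cooperating earns 39 forever. Multiplying the IC by (1−δ):
39 ≥ 59(1−δ^4) + 25δ^4, so 34·δ^4 ≥ 20 and δ^4 ≥ 10/17.
δ ≥ (10/17)^(1/4) ≈ 0.876.

0.876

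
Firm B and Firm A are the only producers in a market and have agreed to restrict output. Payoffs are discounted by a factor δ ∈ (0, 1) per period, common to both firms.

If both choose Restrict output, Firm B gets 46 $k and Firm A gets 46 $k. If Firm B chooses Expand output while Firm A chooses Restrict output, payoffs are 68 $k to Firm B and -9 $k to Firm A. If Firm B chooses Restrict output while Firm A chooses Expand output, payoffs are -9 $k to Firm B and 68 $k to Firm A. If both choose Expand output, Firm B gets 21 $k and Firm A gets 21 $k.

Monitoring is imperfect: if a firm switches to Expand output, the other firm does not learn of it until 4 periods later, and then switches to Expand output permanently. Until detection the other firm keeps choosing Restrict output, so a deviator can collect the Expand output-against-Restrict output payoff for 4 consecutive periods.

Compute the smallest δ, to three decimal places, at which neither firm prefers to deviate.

0.827

A deviator earns 68 for 4 periods, then 21 forever; cooperating earns 46 forever. Multiplying the IC by (1−δ):
46 ≥ 68(1−δ^4) + 21δ^4, so 47·δ^4 ≥ 22 and δ^4 ≥ 22/47.
δ ≥ (22/47)^(1/4) ≈ 0.827.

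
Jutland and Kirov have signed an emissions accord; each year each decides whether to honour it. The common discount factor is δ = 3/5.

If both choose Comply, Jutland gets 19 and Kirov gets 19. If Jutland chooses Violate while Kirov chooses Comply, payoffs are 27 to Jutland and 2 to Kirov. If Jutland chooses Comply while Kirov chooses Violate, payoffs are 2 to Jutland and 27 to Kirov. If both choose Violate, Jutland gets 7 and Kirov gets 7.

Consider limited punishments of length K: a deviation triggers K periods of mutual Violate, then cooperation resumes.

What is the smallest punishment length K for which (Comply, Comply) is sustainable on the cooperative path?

IC: δ(1−δ^K)/(1−δ) ≥ (27−19)/(19−7) = 2/3.
With δ = 3/5: need 1 − δ^K ≥ 2/3·(1−3/5)/(3/5), i.e. δ^K ≤ 0.5556.
Since (3/5)^1 = 0.6000 and (3/5)^2 = 0.3600, the smallest such K is 2.

2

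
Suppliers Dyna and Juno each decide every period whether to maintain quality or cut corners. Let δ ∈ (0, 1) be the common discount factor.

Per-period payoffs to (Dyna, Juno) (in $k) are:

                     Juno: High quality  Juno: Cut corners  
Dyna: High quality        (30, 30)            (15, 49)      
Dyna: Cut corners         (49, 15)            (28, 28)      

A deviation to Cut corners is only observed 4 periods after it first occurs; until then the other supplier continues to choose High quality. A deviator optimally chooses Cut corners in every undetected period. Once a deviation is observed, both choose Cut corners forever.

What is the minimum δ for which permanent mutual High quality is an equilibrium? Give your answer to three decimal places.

The best deviation is to choose Cut corners for all 4 undetected periods, earning 49 each, then 28 forever once detected.
Deviation value: 49(1−δ^4)/(1−δ) + 28δ^4/(1−δ); cooperation value: 30/(1−δ).
IC: 30 ≥ 49(1−δ^4) + 28δ^4 = 49 − 21δ^4.
So δ^4 ≥ 19/21, giving δ ≥ (19/21)^(1/4) ≈ 0.975.

0.975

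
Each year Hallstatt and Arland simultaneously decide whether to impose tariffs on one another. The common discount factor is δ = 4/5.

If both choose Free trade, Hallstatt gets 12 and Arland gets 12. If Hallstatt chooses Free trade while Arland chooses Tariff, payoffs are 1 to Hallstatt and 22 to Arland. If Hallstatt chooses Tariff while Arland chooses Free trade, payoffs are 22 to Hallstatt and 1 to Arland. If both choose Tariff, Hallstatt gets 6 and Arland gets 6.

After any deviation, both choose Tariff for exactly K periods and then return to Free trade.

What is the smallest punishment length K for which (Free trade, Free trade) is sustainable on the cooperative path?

IC: δ(1−δ^K)/(1−δ) ≥ (22−12)/(12−6) = 5/3.
With δ = 4/5: need 1 − δ^K ≥ 5/3·(1−4/5)/(4/5), i.e. δ^K ≤ 0.5833.
Since (4/5)^2 = 0.6400 and (4/5)^3 = 0.5120, the smallest such K is 3.

3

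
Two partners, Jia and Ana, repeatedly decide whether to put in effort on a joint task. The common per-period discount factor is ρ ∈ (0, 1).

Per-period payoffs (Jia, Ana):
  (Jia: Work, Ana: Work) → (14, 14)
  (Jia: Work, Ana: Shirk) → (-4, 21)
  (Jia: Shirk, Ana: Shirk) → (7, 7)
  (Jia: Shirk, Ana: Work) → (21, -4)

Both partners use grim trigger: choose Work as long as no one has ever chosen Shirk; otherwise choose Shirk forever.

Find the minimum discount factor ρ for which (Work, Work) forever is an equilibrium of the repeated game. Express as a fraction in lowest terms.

1/2

Under grim trigger the critical discount factor is (T−C)/(T−P) with T = 21, C = 14, P = 7.
ρ* = (21−14)/(21−7) = 7/14 = 1/2.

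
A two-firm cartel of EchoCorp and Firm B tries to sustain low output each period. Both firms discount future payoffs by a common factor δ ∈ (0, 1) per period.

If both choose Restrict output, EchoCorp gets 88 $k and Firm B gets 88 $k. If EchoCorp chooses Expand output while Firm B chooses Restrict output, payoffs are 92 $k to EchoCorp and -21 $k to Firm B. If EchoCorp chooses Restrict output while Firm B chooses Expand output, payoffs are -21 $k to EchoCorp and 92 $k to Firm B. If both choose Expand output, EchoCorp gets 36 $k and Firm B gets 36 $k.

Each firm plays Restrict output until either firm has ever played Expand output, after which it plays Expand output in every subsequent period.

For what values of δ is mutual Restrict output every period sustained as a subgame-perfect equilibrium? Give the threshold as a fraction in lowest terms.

One-period gain from deviating is 92 − 88 = 4. The loss is 88 − 36 = 52 in every subsequent period, with present value 52·δ/(1−δ).
Deviation is unprofitable when 52·δ/(1−δ) ≥ 4, i.e. δ/(1−δ) ≥ 1/13.
Equivalently δ ≥ 4/(4+52) = 1/14.

1/14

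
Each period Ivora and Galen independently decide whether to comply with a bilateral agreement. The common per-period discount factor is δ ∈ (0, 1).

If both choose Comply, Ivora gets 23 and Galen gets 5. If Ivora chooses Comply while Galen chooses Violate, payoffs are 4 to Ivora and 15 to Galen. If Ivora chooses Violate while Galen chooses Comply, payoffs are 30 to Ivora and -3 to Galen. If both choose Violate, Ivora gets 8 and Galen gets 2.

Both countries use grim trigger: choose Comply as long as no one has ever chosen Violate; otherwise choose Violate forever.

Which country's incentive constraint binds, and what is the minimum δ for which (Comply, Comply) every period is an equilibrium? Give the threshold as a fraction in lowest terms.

Galen; δ ≥ 10/13

For Ivora: deviation gain 30−23 = 7, per-period punishment loss 23−8 = 15. IC gives δ ≥ 7/22.
For Galen: gain 10, loss 3 per period, so δ ≥ 10/13.
The tighter constraint is Galen's, so cooperation needs δ ≥ 10/13.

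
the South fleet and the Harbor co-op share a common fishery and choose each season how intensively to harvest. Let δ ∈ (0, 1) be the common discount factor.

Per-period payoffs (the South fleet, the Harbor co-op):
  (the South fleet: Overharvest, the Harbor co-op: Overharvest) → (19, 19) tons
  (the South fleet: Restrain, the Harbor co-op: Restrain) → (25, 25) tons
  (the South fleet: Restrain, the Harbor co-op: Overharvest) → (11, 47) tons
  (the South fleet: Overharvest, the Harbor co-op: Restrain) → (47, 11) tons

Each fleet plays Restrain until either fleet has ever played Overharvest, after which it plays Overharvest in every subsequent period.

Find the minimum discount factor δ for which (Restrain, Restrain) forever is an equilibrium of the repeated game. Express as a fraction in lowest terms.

One-period gain from deviating is 47 − 25 = 22. The loss is 25 − 19 = 6 in every subsequent period, with present value 6·δ/(1−δ).
Deviation is unprofitable when 6·δ/(1−δ) ≥ 22, i.e. δ/(1−δ) ≥ 11/3.
Equivalently δ ≥ 22/(22+6) = 11/14.

11/14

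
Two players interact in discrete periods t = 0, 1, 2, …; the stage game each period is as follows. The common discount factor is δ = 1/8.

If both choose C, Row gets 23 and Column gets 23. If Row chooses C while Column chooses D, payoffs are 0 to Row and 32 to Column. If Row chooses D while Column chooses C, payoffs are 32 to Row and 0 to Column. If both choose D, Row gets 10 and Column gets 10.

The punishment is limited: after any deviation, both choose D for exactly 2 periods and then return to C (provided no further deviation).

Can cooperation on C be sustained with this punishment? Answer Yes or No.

Comparing payoff streams over the 3 periods until play realigns: cooperate → 23(1+δ+…+δ^2); deviate → 32 + 10(δ+…+δ^2).
Cooperation is sustained iff (23−10)(δ+…+δ^2) ≥ 32−23.
δ+…+δ^2 = 1/8·(1−(1/8)^2)/(1−1/8) = 0.1406, and (32−23)/(23−10) = 0.6923.
0.1406 < 0.6923, so cooperation is not sustainable.

No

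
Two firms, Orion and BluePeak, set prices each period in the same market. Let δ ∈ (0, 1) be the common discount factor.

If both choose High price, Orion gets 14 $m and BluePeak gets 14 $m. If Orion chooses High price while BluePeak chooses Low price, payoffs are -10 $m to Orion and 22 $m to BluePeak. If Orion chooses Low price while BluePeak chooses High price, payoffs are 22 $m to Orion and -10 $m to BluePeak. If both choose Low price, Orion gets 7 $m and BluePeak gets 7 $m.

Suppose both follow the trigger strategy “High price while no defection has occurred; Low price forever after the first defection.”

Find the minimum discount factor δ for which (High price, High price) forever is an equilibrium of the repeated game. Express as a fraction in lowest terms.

Under grim trigger the critical discount factor is (T−C)/(T−P) with T = 22, C = 14, P = 7.
δ* = (22−14)/(22−7) = 8/15.

8/15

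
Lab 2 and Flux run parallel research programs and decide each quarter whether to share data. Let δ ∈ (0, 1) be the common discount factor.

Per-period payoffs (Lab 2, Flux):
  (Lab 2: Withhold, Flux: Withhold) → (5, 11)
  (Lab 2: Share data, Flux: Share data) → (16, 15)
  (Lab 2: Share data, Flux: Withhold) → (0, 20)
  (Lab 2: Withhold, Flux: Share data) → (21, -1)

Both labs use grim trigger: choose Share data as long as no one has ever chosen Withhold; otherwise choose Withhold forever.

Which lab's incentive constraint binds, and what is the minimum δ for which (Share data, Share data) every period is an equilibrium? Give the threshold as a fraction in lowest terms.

Flux; δ ≥ 5/9

For Lab 2: deviation gain 21−16 = 5, per-period punishment loss 16−5 = 11. IC gives δ ≥ 5/16.
For Flux: gain 5, loss 4 per period, so δ ≥ 5/9.
The tighter constraint is Flux's, so cooperation needs δ ≥ 5/9.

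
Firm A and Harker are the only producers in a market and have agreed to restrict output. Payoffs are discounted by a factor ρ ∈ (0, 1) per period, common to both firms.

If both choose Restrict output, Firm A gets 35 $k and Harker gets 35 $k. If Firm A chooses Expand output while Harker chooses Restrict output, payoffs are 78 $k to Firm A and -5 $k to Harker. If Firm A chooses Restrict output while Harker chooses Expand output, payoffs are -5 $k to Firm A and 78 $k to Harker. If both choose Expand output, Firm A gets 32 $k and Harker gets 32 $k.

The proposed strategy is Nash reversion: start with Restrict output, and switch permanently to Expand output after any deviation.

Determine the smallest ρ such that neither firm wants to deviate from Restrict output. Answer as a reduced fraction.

One-period gain from deviating is 78 − 35 = 43. The loss is 35 − 32 = 3 in every subsequent period, with present value 3·ρ/(1−ρ).
Deviation is unprofitable when 3·ρ/(1−ρ) ≥ 43, i.e. ρ/(1−ρ) ≥ 43/3.
Equivalently ρ ≥ 43/(43+3) = 43/46.

43/46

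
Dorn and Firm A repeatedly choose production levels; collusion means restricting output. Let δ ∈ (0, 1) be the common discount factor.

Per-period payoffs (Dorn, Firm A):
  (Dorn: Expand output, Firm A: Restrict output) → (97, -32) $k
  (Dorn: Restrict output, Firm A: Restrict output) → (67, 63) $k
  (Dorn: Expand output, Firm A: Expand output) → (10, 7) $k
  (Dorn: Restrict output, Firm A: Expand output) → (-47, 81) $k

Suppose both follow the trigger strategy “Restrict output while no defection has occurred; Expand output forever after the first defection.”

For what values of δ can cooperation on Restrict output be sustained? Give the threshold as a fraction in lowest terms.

For Dorn: deviation gain 97−67 = 30, per-period punishment loss 67−10 = 57. IC gives δ ≥ 30/87 = 10/29.
For Firm A: gain 18, loss 56 per period, so δ ≥ 18/74 = 9/37.
The tighter constraint is Dorn's, so cooperation needs δ ≥ 10/29.

10/29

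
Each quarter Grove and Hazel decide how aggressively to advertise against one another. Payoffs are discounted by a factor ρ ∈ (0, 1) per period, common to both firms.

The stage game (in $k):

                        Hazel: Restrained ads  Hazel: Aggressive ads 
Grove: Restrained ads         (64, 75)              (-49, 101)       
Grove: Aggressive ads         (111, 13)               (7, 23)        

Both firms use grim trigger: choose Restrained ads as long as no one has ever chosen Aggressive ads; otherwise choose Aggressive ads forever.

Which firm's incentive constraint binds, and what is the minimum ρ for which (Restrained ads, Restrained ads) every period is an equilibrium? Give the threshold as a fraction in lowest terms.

Grove; ρ ≥ 47/104

For Grove: deviation gain 111−64 = 47, per-period punishment loss 64−7 = 57. IC gives ρ ≥ 47/104.
For Hazel: gain 26, loss 52 per period, so ρ ≥ 26/78 = 1/3.
The tighter constraint is Grove's, so cooperation needs ρ ≥ 47/104.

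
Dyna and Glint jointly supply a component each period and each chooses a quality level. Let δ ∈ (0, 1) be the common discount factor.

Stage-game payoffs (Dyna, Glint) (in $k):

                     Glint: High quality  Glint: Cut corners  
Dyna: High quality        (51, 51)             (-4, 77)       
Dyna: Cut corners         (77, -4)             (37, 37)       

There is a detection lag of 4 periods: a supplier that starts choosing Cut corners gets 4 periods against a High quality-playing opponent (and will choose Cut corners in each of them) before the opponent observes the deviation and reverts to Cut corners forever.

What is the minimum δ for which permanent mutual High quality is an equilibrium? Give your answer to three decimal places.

0.898

A deviator earns 77 for 4 periods, then 37 forever; cooperating earns 51 forever. Multiplying the IC by (1−δ):
51 ≥ 77(1−δ^4) + 37δ^4, so 40·δ^4 ≥ 26 and δ^4 ≥ 13/20.
δ ≥ (13/20)^(1/4) ≈ 0.898.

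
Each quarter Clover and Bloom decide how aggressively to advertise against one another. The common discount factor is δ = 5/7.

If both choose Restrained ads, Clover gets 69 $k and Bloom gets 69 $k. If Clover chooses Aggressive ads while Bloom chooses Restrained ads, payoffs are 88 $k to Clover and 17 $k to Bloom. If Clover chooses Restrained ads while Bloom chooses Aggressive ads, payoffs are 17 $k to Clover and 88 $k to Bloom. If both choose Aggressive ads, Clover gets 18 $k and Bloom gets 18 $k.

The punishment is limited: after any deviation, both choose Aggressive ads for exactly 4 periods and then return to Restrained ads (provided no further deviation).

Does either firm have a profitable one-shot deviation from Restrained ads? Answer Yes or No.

IC: δ+…+δ^4 ≥ (88−69)/(69−18) = 19/51.
At δ = 5/7: partial sum = 1.8492 ≥ 0.3725. Cooperation sustainable.

No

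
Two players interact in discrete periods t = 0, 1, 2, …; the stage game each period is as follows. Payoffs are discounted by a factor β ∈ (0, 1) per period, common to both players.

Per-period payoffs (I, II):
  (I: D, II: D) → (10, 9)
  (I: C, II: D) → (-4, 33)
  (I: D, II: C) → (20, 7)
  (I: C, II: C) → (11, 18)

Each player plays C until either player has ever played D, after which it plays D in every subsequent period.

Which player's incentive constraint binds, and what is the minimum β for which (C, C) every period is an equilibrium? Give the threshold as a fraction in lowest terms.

I; β ≥ 9/10

I: cooperation gives 11 each period; deviation gives 20 once then 10 forever.
  11/(1−β) ≥ 20 + 10β/(1−β) ⇒ β ≥ 9/10.
II: cooperation gives 18 each period; deviation gives 33 once then 9 forever.
  β ≥ 15/24 = 5/8.
Both must hold, so the binding constraint is I's: β ≥ 9/10.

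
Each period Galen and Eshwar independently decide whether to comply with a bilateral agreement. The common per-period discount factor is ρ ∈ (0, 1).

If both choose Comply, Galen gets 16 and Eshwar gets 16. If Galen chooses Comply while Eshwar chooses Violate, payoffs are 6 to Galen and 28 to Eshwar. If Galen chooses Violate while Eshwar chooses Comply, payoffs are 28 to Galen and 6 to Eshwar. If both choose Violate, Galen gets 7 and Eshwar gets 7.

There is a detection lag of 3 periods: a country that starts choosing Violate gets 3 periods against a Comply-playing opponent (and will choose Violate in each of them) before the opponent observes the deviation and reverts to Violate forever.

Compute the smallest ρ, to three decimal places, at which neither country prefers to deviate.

0.830

Deviating for the 3 undetected periods gains 28−16 = 12 per period over cooperation, then loses 16−7 = 9 per period forever once punishment starts.
Gain: 12(1 + ρ + … + ρ^2); loss: 9·ρ^3/(1−ρ).
No profitable deviation ⇔ 12(1−ρ^3) ≤ 9·ρ^3, i.e. ρ^3 ≥ 12/(12+9) = 4/7.
Hence ρ ≥ (4/7)^(1/3) ≈ 0.830.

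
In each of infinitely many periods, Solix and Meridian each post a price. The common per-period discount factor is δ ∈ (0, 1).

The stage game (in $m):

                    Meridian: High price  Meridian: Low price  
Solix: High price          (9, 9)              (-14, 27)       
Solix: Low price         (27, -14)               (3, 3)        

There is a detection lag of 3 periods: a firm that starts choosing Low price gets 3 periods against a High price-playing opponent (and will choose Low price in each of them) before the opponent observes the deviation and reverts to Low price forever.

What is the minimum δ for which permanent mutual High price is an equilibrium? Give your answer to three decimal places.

0.909

Deviating for the 3 undetected periods gains 27−9 = 18 per period over cooperation, then loses 9−3 = 6 per period forever once punishment starts.
Gain: 18(1 + δ + … + δ^2); loss: 6·δ^3/(1−δ).
No profitable deviation ⇔ 18(1−δ^3) ≤ 6·δ^3, i.e. δ^3 ≥ 18/(18+6) = 3/4.
Hence δ ≥ (3/4)^(1/3) ≈ 0.909.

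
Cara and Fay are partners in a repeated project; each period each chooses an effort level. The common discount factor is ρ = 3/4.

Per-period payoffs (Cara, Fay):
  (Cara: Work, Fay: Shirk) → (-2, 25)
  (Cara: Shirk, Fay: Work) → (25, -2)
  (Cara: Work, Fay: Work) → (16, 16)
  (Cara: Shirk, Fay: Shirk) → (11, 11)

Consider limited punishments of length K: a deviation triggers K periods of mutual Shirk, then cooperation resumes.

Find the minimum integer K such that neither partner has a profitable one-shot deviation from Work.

No profitable deviation requires (16−11)(ρ+…+ρ^K) ≥ 25−16, i.e. ρ+…+ρ^K ≥ 9/5 ≈ 1.8000.
With ρ = 3/4, the partial sums are K=1: 0.7500, K=2: 1.3125, K=3: 1.7344, K=4: 2.0508.
K = 4 is the first length at which the sum reaches 1.8000.

4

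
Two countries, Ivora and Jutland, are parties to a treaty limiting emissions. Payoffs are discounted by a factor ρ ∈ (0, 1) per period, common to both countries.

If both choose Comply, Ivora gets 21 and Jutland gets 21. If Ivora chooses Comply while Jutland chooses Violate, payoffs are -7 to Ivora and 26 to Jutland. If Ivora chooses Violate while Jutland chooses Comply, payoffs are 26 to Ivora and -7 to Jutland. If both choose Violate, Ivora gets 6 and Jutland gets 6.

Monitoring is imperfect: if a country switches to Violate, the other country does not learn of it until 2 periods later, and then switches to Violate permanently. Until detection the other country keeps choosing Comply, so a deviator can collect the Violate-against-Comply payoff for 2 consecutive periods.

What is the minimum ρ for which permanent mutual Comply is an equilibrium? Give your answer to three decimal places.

0.500

A deviator earns 26 for 2 periods, then 6 forever; cooperating earns 21 forever. Multiplying the IC by (1−ρ):
21 ≥ 26(1−ρ^2) + 6ρ^2, so 20·ρ^2 ≥ 5 and ρ^2 ≥ 1/4.
ρ ≥ (1/4)^(1/2) ≈ 0.500.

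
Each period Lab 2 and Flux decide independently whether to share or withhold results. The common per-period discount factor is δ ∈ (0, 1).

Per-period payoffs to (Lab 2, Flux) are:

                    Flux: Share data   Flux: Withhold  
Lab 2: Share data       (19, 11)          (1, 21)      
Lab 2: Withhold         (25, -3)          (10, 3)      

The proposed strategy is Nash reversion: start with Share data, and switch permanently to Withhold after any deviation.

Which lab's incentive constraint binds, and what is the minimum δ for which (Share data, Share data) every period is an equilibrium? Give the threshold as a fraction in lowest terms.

Lab 2: cooperation gives 19 each period; deviation gives 25 once then 10 forever.
  19/(1−δ) ≥ 25 + 10δ/(1−δ) ⇒ δ ≥ 6/15 = 2/5.
Flux: cooperation gives 11 each period; deviation gives 21 once then 3 forever.
  δ ≥ 10/18 = 5/9.
Both must hold, so the binding constraint is Flux's: δ ≥ 5/9.

Flux; δ ≥ 5/9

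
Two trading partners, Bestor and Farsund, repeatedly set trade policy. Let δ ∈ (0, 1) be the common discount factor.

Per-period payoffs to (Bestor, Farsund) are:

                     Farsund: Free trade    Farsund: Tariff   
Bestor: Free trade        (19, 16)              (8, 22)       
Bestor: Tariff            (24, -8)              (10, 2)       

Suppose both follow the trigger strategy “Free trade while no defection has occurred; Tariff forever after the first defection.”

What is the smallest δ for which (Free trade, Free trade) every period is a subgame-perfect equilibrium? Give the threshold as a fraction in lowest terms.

Bestor: cooperation gives 19 each period; deviation gives 24 once then 10 forever.
  19/(1−δ) ≥ 24 + 10δ/(1−δ) ⇒ δ ≥ 5/14.
Farsund: cooperation gives 16 each period; deviation gives 22 once then 2 forever.
  δ ≥ 6/20 = 3/10.
Both must hold, so the binding constraint is Bestor's: δ ≥ 5/14.

5/14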